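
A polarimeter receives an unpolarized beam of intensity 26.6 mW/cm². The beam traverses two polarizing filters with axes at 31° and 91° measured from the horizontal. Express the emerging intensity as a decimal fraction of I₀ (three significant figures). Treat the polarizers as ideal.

Unpolarized light through the first polarizer → I₁ = 26.6 mW/cm²/2 = 13.3 mW/cm², polarized at 31°.
I₂ = I₁ · cos²(60°) = 13.3 · 0.25 = 3.325 mW/cm².
Transmitted fraction = 0.125.

I/I₀ ≈ 0.125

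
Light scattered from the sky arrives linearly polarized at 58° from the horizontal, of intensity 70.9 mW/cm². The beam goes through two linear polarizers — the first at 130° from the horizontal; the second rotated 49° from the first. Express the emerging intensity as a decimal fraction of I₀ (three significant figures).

I/I₀ ≈ 0.0411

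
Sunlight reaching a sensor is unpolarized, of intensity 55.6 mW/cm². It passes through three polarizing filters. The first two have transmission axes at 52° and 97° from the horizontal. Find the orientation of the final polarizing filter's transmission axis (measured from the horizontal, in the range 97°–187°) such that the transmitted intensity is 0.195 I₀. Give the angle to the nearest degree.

Unpolarized light through the first polarizer → I₁ = ½ I₀, now polarized at 52°.
I₂ = I₁ cos²(97° − 52°) = 0.5 I₀ · cos²(45°) = 0.25 I₀.
Need I₃/I₀ = 0.195, so cos²(θ − 97°) = 0.195 / 0.25 = 0.78.
θ − 97° = arccos(√0.78) = 28.0°, giving θ ≈ 97 + 28.0 = 125.0°.

θ ≈ 125°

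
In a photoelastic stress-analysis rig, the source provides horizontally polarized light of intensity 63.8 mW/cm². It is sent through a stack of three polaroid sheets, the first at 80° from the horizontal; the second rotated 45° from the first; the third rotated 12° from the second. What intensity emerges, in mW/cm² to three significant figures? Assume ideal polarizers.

I ≈ 0.920 mW/cm²

I₁ = 63.8 mW/cm² · cos²(80°) = 1.924 mW/cm².
I₂ = I₁ · cos²(45°) = 1.924 · 0.5 = 0.9619 mW/cm².
I₃ = I₂ · cos²(12°) = 0.9619 · 0.9568 = 0.9203 mW/cm².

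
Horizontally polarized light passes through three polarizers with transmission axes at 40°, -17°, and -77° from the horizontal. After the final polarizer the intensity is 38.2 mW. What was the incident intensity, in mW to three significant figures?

I₁ = I₀ cos²(40° − 0°) = I₀ cos²(40°) = 0.5868 I₀.
I₂ = I₁ cos²(-17° − 40°) = 0.5868 I₀ · cos²(57°) = 0.1741 I₀.
I₃ = I₂ cos²(-77° + 17°) = 0.1741 I₀ · cos²(60°) = 0.04352 I₀.
So 38.2 mW = 0.04352 I₀, giving I₀ = 38.2/0.04352 = 877.8 mW.

I₀ ≈ 878 mW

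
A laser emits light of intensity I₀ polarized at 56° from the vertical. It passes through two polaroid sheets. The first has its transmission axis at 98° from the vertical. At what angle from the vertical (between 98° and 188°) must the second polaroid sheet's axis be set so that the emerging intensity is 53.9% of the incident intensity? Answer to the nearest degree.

By Malus's law, I₁ = I₀ cos²(98° − 56°) = I₀ cos²(42°) = 0.5523 I₀.
Need I₂/I₀ = 0.539, so cos²(θ − 98°) = 0.539 / 0.5523 = 0.976.
θ − 98° = arccos(√0.976) = 8.9°, giving θ ≈ 98 + 8.9 = 106.9°.

θ ≈ 107°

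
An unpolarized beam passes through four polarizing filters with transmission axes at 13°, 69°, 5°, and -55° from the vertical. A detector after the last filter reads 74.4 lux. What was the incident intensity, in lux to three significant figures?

I₀ ≈ 9910 lux

Unpolarized light through the first polarizer → I₁ = ½ I₀, now polarized at 13°.
I₂ = I₁ cos²(69° − 13°) = 0.5 I₀ · cos²(56°) = 0.1563 I₀.
I₃ = I₂ cos²(5° − 69°) = 0.1563 I₀ · cos²(64°) = 0.03005 I₀.
I₄ = I₃ cos²(-55° − 5°) = 0.03005 I₀ · cos²(60°) = 0.007511 I₀.
So 74.4 lux = 0.007511 I₀, giving I₀ = 74.4/0.007511 = 9905 lux.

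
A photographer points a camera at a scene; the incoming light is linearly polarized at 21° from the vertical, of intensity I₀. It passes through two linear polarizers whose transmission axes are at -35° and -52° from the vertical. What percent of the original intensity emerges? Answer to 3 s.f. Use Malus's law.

By Malus's law, I₁ = I₀ cos²(-35° − 21°) = I₀ cos²(56°) = 0.3127 I₀.
I₂ = I₁ cos²(-52° + 35°) = 0.3127 I₀ · cos²(17°) = 0.286 I₀.
That is 28.6% of the incident intensity.

≈ 28.6%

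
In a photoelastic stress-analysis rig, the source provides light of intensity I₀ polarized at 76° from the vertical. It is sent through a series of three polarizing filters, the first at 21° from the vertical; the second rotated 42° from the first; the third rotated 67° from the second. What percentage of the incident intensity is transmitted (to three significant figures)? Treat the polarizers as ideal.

≈ 2.77%

I₁ = I₀ cos²(21° − 76°) = I₀ cos²(55°) = 0.329 I₀.
I₂ = I₁ cos²(42°) = 0.329 · 0.5523 I₀ = 0.1817 I₀.
I₃ = I₂ cos²(67°) = 0.1817 · 0.1527 I₀ = 0.02774 I₀.
That is 2.774% of the incident intensity.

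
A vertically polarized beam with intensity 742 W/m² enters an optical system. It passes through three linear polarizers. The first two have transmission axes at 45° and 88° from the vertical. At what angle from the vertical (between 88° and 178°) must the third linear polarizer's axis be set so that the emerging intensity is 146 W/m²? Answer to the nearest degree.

I₁ = I₀ cos²(45° − 0°) = I₀ cos²(45°) = 0.5 I₀.
I₂ = I₁ cos²(88° − 45°) = 0.5 I₀ · cos²(43°) = 0.2674 I₀.
Target fraction: 146 / 742 W/m² = 0.1968 of I₀.
Need I₃/I₀ = 0.1968, so cos²(θ − 88°) = 0.1968 / 0.2674 = 0.7357.
θ − 88° = arccos(√0.7357) = 30.9°, giving θ ≈ 88 + 30.9 = 118.9°.

θ ≈ 119°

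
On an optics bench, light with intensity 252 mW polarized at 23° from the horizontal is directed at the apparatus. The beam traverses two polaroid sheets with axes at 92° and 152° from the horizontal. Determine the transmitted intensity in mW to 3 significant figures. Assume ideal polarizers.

I ≈ 8.09 mW

I₁ = 252 mW · cos²(69°) = 32.36 mW.
I₂ = I₁ · cos²(60°) = 32.36 · 0.25 = 8.091 mW.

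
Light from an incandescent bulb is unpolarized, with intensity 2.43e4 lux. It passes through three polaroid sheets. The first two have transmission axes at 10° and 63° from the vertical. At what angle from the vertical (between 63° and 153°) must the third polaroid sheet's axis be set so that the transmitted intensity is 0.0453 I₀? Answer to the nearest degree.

θ ≈ 123°

Unpolarized light through the first polarizer → I₁ = ½ I₀, now polarized at 10°.
I₂ = I₁ cos²(63° − 10°) = 0.5 I₀ · cos²(53°) = 0.1811 I₀.
Need I₃/I₀ = 0.0453, so cos²(θ − 63°) = 0.0453 / 0.1811 = 0.2502.
θ − 63° = arccos(√0.2502) = 60.0°, giving θ ≈ 63 + 60.0 = 123.0°.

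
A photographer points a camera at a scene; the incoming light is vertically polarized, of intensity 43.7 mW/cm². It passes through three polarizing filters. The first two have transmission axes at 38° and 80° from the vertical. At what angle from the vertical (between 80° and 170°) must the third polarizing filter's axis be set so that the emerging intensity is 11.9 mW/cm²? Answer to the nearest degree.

θ ≈ 107°

I₁ = I₀ cos²(38° − 0°) = I₀ cos²(38°) = 0.621 I₀.
I₂ = I₁ cos²(80° − 38°) = 0.621 I₀ · cos²(42°) = 0.3429 I₀.
Target fraction: 11.9 / 43.7 mW/cm² = 0.2723 of I₀.
Need I₃/I₀ = 0.2723, so cos²(θ − 80°) = 0.2723 / 0.3429 = 0.7941.
θ − 80° = arccos(√0.7941) = 27.0°, giving θ ≈ 80 + 27.0 = 107.0°.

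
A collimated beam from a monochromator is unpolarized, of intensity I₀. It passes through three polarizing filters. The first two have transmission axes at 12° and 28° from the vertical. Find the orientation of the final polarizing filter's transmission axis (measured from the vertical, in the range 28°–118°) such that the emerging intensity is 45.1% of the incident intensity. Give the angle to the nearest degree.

θ ≈ 37°

Unpolarized light through the first polarizer → I₁ = ½ I₀, now polarized at 12°.
I₂ = I₁ cos²(28° − 12°) = 0.5 I₀ · cos²(16°) = 0.462 I₀.
Need I₃/I₀ = 0.451, so cos²(θ − 28°) = 0.451 / 0.462 = 0.9762.
θ − 28° = arccos(√0.9762) = 8.9°, giving θ ≈ 28 + 8.9 = 36.9°.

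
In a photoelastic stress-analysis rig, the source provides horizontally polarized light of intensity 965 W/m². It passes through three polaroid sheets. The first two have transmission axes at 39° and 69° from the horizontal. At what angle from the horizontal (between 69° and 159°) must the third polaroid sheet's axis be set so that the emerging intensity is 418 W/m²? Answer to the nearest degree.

By Malus's law, I₁ = I₀ cos²(39° − 0°) = I₀ cos²(39°) = 0.604 I₀.
I₂ = I₁ cos²(69° − 39°) = 0.604 I₀ · cos²(30°) = 0.453 I₀.
Target fraction: 418 / 965 W/m² = 0.4332 of I₀.
Need I₃/I₀ = 0.4332, so cos²(θ − 69°) = 0.4332 / 0.453 = 0.9563.
θ − 69° = arccos(√0.9563) = 12.1°, giving θ ≈ 69 + 12.1 = 81.1°.

θ ≈ 81°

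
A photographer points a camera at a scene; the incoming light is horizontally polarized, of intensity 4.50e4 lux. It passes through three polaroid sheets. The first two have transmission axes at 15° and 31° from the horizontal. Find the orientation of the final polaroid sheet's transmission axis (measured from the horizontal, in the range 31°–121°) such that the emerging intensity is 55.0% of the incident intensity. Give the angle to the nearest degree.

θ ≈ 68°

I₁ = I₀ cos²(15° − 0°) = I₀ cos²(15°) = 0.933 I₀.
I₂ = I₁ cos²(31° − 15°) = 0.933 I₀ · cos²(16°) = 0.8621 I₀.
Need I₃/I₀ = 0.55, so cos²(θ − 31°) = 0.55 / 0.8621 = 0.638.
θ − 31° = arccos(√0.638) = 37.0°, giving θ ≈ 31 + 37.0 = 68.0°.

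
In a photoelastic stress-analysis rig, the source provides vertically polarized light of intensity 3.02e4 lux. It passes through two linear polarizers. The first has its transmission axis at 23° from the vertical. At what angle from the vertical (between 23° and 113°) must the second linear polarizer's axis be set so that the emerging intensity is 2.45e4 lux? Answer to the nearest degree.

I₁ = I₀ cos²(23° − 0°) = I₀ cos²(23°) = 0.8473 I₀.
Target fraction: 2.45e4 / 3.02e4 lux = 0.8113 of I₀.
Need I₂/I₀ = 0.8113, so cos²(θ − 23°) = 0.8113 / 0.8473 = 0.9574.
θ − 23° = arccos(√0.9574) = 11.9°, giving θ ≈ 23 + 11.9 = 34.9°.

θ ≈ 35°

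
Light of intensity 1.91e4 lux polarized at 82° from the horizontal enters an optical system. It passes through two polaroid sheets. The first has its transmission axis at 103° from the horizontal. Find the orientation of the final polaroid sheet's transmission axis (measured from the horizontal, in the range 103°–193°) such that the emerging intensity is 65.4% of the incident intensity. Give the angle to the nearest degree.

I₁ = I₀ cos²(103° − 82°) = I₀ cos²(21°) = 0.8716 I₀.
Need I₂/I₀ = 0.654, so cos²(θ − 103°) = 0.654 / 0.8716 = 0.7504.
θ − 103° = arccos(√0.7504) = 30.0°, giving θ ≈ 103 + 30.0 = 133.0°.

θ ≈ 133°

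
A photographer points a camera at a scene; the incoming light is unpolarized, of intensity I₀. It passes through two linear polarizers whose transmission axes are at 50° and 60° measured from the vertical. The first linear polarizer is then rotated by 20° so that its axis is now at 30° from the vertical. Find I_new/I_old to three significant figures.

I_new/I_old ≈ 0.773

Before rotation:
Unpolarized light through the first polarizer → I₁ = ½ I₀, now polarized at 50°.
I₂ = I₁ cos²(60° − 50°) = 0.5 I₀ · cos²(10°) = 0.4849 I₀.
After rotation:
Unpolarized light through the first polarizer → I₁ = ½ I₀, now polarized at 30°.
I₂ = I₁ cos²(60° − 30°) = 0.5 I₀ · cos²(30°) = 0.375 I₀.
Ratio = 0.375 / 0.4849 = 0.7733.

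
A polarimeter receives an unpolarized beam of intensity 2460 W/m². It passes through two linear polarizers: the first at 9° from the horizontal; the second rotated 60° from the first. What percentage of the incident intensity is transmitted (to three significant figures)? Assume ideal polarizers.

Unpolarized light through the first polarizer → I₁ = 2460 W/m²/2 = 1230 W/m², polarized at 9°.
I₂ = I₁ · cos²(60°) = 1230 · 0.25 = 307.5 W/m².
That is 12.5% of the incident intensity.

≈ 12.5%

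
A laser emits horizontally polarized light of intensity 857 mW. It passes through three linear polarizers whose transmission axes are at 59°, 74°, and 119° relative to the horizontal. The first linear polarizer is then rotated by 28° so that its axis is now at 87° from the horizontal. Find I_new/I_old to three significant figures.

Before rotation:
By Malus's law, I₁ = I₀ cos²(59° − 0°) = I₀ cos²(59°) = 0.2653 I₀.
I₂ = I₁ cos²(74° − 59°) = 0.2653 I₀ · cos²(15°) = 0.2475 I₀.
I₃ = I₂ cos²(119° − 74°) = 0.2475 I₀ · cos²(45°) = 0.1237 I₀.
After rotation:
I₁ = I₀ cos²(87° − 0°) = I₀ cos²(87°) = 0.002739 I₀.
I₂ = I₁ cos²(74° − 87°) = 0.002739 I₀ · cos²(13°) = 0.0026 I₀.
I₃ = I₂ cos²(119° − 74°) = 0.0026 I₀ · cos²(45°) = 0.0013 I₀.
Ratio = 0.0013 / 0.1237 = 0.01051.

I_new/I_old ≈ 0.0105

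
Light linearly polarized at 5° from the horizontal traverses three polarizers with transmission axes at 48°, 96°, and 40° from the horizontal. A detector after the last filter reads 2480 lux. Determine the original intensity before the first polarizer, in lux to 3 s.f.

I₀ ≈ 3.31e4 lux

I₁ = I₀ cos²(48° − 5°) = I₀ cos²(43°) = 0.5349 I₀.
I₂ = I₁ cos²(96° − 48°) = 0.5349 I₀ · cos²(48°) = 0.2395 I₀.
I₃ = I₂ cos²(40° − 96°) = 0.2395 I₀ · cos²(56°) = 0.07489 I₀.
So 2480 lux = 0.07489 I₀, giving I₀ = 2480/0.07489 = 3.312e+04 lux.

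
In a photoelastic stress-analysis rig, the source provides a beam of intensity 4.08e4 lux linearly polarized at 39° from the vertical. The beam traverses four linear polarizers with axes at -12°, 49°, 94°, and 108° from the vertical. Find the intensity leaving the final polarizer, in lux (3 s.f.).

I₁ = 4.08e4 lux · cos²(51°) = 1.616e+04 lux.
I₂ = I₁ · cos²(61°) = 1.616e+04 · 0.235 = 3798 lux.
I₃ = I₂ · cos²(45°) = 3798 · 0.5 = 1899 lux.
I₄ = I₃ · cos²(14°) = 1899 · 0.9415 = 1788 lux.

I ≈ 1790 lux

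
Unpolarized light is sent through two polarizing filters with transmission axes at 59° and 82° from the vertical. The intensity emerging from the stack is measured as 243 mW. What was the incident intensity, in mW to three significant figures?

Unpolarized light through the first polarizer → I₁ = ½ I₀, now polarized at 59°.
I₂ = I₁ cos²(82° − 59°) = 0.5 I₀ · cos²(23°) = 0.4237 I₀.
So 243 mW = 0.4237 I₀, giving I₀ = 243/0.4237 = 573.6 mW.

I₀ ≈ 574 mW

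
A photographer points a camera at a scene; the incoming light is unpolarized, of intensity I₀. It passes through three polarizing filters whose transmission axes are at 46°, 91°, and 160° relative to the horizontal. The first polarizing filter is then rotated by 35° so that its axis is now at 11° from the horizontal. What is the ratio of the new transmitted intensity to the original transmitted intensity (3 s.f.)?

Before rotation:
Unpolarized light through the first polarizer → I₁ = ½ I₀, now polarized at 46°.
I₂ = I₁ cos²(91° − 46°) = 0.5 I₀ · cos²(45°) = 0.25 I₀.
I₃ = I₂ cos²(160° − 91°) = 0.25 I₀ · cos²(69°) = 0.03211 I₀.
After rotation:
Unpolarized light through the first polarizer → I₁ = ½ I₀, now polarized at 11°.
I₂ = I₁ cos²(91° − 11°) = 0.5 I₀ · cos²(80°) = 0.01508 I₀.
I₃ = I₂ cos²(160° − 91°) = 0.01508 I₀ · cos²(69°) = 0.001936 I₀.
Ratio = 0.001936 / 0.03211 = 0.06031.

I_new/I_old ≈ 0.0603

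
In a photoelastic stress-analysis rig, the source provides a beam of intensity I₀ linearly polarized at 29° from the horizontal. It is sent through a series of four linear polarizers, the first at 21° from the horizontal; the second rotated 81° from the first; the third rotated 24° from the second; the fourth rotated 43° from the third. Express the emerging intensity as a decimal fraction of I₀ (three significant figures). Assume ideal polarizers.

≈ 0.0107 I₀

By Malus's law, I₁ = I₀ cos²(21° − 29°) = I₀ cos²(8°) = 0.9806 I₀.
I₂ = I₁ cos²(81°) = 0.9806 · 0.02447 I₀ = 0.024 I₀.
I₃ = I₂ cos²(24°) = 0.024 · 0.8346 I₀ = 0.02003 I₀.
I₄ = I₃ cos²(43°) = 0.02003 · 0.5349 I₀ = 0.01071 I₀.
Transmitted fraction = 0.01071.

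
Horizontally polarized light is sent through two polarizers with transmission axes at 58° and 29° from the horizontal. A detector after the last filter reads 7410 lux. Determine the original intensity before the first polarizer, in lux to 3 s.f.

By Malus's law, I₁ = I₀ cos²(58° − 0°) = I₀ cos²(58°) = 0.2808 I₀.
I₂ = I₁ cos²(29° − 58°) = 0.2808 I₀ · cos²(29°) = 0.2148 I₀.
So 7410 lux = 0.2148 I₀, giving I₀ = 7410/0.2148 = 3.45e+04 lux.

I₀ ≈ 3.45e4 lux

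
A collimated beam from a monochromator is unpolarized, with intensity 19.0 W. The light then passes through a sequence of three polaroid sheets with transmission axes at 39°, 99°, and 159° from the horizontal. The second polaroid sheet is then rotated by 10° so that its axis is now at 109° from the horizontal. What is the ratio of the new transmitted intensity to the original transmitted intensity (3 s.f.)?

Before rotation:
Unpolarized light through the first polarizer → I₁ = ½ I₀, now polarized at 39°.
I₂ = I₁ cos²(99° − 39°) = 0.5 I₀ · cos²(60°) = 0.125 I₀.
I₃ = I₂ cos²(159° − 99°) = 0.125 I₀ · cos²(60°) = 0.03125 I₀.
After rotation:
Unpolarized light through the first polarizer → I₁ = ½ I₀, now polarized at 39°.
I₂ = I₁ cos²(109° − 39°) = 0.5 I₀ · cos²(70°) = 0.05849 I₀.
I₃ = I₂ cos²(159° − 109°) = 0.05849 I₀ · cos²(50°) = 0.02417 I₀.
Ratio = 0.02417 / 0.03125 = 0.7733.

I_new/I_old ≈ 0.773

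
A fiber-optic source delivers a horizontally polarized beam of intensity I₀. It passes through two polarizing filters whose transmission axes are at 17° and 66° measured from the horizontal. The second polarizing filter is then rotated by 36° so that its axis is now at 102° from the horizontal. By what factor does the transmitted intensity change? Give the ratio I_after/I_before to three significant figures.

I_new/I_old ≈ 0.0176

Before rotation:
I₁ = I₀ cos²(17° − 0°) = I₀ cos²(17°) = 0.9145 I₀.
I₂ = I₁ cos²(66° − 17°) = 0.9145 I₀ · cos²(49°) = 0.3936 I₀.
After rotation:
I₁ = I₀ cos²(17° − 0°) = I₀ cos²(17°) = 0.9145 I₀.
I₂ = I₁ cos²(102° − 17°) = 0.9145 I₀ · cos²(85°) = 0.006947 I₀.
Ratio = 0.006947 / 0.3936 = 0.01765.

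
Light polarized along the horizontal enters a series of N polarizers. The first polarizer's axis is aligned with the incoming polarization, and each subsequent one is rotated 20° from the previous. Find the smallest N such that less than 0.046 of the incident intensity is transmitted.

N = 26

First polarizer is aligned with the polarization: full transmission.
Each further stage multiplies by cos²(20°) = 0.883.
After N polarizers: T = 0.883^(N−1). Require T < 0.046 ⇒ N−1 > ln(0.046)/ln(0.883) = 24.75, so N−1 ≥ 25 and N = 26.
Check: N=26 gives T = 0.0446 < 0.046; N=25 gives T = 0.0505.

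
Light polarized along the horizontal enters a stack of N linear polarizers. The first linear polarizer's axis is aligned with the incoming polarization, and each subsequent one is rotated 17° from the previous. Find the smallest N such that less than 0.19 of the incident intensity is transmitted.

N = 20

First polarizer is aligned with the polarization: full transmission.
Each further stage multiplies by cos²(17°) = 0.9145.
After N polarizers: T = 0.9145^(N−1). Require T < 0.19 ⇒ N−1 > ln(0.19)/ln(0.9145) = 18.59, so N−1 ≥ 19 and N = 20.
Check: N=20 gives T = 0.1831 < 0.19; N=19 gives T = 0.2002.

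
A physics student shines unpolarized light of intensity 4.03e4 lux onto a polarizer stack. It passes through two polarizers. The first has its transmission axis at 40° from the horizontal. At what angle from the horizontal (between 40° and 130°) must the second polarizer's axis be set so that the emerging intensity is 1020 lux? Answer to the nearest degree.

θ ≈ 117°

Unpolarized light through the first polarizer → I₁ = ½ I₀, now polarized at 40°.
Target fraction: 1020 / 4.03e4 lux = 0.02531 of I₀.
Need I₂/I₀ = 0.02531, so cos²(θ − 40°) = 0.02531 / 0.5 = 0.05062.
θ − 40° = arccos(√0.05062) = 77.0°, giving θ ≈ 40 + 77.0 = 117.0°.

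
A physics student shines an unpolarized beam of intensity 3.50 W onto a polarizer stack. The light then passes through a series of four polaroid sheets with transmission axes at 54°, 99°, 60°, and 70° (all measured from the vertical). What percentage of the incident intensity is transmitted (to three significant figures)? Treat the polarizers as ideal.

≈ 14.6%

Unpolarized light through the first polarizer → I₁ = 3.50 W/2 = 1.75 W, polarized at 54°.
I₂ = I₁ · cos²(45°) = 1.75 · 0.5 = 0.875 W.
I₃ = I₂ · cos²(39°) = 0.875 · 0.604 = 0.5285 W.
I₄ = I₃ · cos²(10°) = 0.5285 · 0.9698 = 0.5125 W.
That is 14.64% of the incident intensity.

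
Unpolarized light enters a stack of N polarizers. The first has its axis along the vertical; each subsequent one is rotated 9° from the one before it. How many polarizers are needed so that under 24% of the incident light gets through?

N = 31

First polarizer halves the unpolarized light: factor 1/2.
Each further stage multiplies by cos²(9°) = 0.9755.
After N polarizers: T = 0.5·0.9755^(N−1). Require T < 0.24 ⇒ N−1 > ln(0.24/0.5)/ln(0.9755) = 29.62, so N−1 ≥ 30 and N = 31.
Check: N=31 gives T = 0.2378 < 0.24; N=30 gives T = 0.2437.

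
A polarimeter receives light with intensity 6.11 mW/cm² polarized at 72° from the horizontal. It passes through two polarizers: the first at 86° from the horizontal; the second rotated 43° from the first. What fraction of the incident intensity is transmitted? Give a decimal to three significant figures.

By Malus's law, I₁ = 6.11 mW/cm² · cos²(14°) = 5.752 mW/cm².
I₂ = I₁ · cos²(43°) = 5.752 · 0.5349 = 3.077 mW/cm².
Transmitted fraction = 0.5036.

I/I₀ ≈ 0.504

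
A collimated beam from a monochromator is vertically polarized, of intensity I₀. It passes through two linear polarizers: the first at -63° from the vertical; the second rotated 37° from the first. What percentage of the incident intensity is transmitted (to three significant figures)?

I₁ = I₀ cos²(-63° − 0°) = I₀ cos²(63°) = 0.2061 I₀.
I₂ = I₁ cos²(37°) = 0.2061 · 0.6378 I₀ = 0.1315 I₀.
That is 13.15% of the incident intensity.

≈ 13.1%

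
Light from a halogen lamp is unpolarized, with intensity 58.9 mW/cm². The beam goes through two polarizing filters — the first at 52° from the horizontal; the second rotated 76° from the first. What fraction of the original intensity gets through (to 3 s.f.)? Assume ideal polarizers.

I/I₀ ≈ 0.0293

Unpolarized light through the first polarizer → I₁ = 58.9 mW/cm²/2 = 29.45 mW/cm², polarized at 52°.
I₂ = I₁ · cos²(76°) = 29.45 · 0.05853 = 1.724 mW/cm².
Transmitted fraction = 0.02926.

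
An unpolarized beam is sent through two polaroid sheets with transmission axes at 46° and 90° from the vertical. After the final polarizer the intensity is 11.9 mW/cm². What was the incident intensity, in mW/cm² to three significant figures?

I₀ ≈ 46.0 mW/cm²

Unpolarized light through the first polarizer → I₁ = ½ I₀, now polarized at 46°.
I₂ = I₁ cos²(90° − 46°) = 0.5 I₀ · cos²(44°) = 0.2587 I₀.
So 11.9 mW/cm² = 0.2587 I₀, giving I₀ = 11.9/0.2587 = 45.99 mW/cm².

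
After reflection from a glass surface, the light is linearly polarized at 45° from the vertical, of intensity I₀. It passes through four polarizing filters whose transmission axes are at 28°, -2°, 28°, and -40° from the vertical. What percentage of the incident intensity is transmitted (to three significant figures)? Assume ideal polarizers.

By Malus's law, I₁ = I₀ cos²(28° − 45°) = I₀ cos²(17°) = 0.9145 I₀.
I₂ = I₁ cos²(-2° − 28°) = 0.9145 I₀ · cos²(30°) = 0.6859 I₀.
I₃ = I₂ cos²(28° + 2°) = 0.6859 I₀ · cos²(30°) = 0.5144 I₀.
I₄ = I₃ cos²(-40° − 28°) = 0.5144 I₀ · cos²(68°) = 0.07219 I₀.
That is 7.219% of the incident intensity.

≈ 7.22%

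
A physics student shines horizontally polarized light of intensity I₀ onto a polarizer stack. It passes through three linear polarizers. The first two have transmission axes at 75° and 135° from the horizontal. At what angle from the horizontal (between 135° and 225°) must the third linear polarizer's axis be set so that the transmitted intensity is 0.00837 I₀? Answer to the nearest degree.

By Malus's law, I₁ = I₀ cos²(75° − 0°) = I₀ cos²(75°) = 0.06699 I₀.
I₂ = I₁ cos²(135° − 75°) = 0.06699 I₀ · cos²(60°) = 0.01675 I₀.
Need I₃/I₀ = 0.00837, so cos²(θ − 135°) = 0.00837 / 0.01675 = 0.4998.
θ − 135° = arccos(√0.4998) = 45.0°, giving θ ≈ 135 + 45.0 = 180.0°.

θ ≈ 180°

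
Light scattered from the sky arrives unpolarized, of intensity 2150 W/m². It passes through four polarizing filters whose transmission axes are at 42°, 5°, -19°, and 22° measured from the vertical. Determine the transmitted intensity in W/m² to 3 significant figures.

I ≈ 326 W/m²

Unpolarized light through the first polarizer → I₁ = 2150 W/m²/2 = 1075 W/m², polarized at 42°.
I₂ = I₁ · cos²(37°) = 1075 · 0.6378 = 685.7 W/m².
I₃ = I₂ · cos²(24°) = 685.7 · 0.8346 = 572.2 W/m².
I₄ = I₃ · cos²(41°) = 572.2 · 0.5696 = 325.9 W/m².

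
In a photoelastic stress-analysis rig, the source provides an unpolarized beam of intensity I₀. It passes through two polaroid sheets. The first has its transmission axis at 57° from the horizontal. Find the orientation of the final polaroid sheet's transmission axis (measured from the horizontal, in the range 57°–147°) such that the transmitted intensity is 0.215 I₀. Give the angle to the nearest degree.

Unpolarized light through the first polarizer → I₁ = ½ I₀, now polarized at 57°.
Need I₂/I₀ = 0.215, so cos²(θ − 57°) = 0.215 / 0.5 = 0.43.
θ − 57° = arccos(√0.43) = 49.0°, giving θ ≈ 57 + 49.0 = 106.0°.

θ ≈ 106°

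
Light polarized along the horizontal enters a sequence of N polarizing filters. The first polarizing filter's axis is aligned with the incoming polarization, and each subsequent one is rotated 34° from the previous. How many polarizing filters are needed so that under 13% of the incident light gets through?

N = 7

First polarizer is aligned with the polarization: full transmission.
Each further stage multiplies by cos²(34°) = 0.6873.
After N polarizers: T = 0.6873^(N−1). Require T < 0.13 ⇒ N−1 > ln(0.13)/ln(0.6873) = 5.44, so N−1 ≥ 6 and N = 7.
Check: N=7 gives T = 0.1054 < 0.13; N=6 gives T = 0.1534.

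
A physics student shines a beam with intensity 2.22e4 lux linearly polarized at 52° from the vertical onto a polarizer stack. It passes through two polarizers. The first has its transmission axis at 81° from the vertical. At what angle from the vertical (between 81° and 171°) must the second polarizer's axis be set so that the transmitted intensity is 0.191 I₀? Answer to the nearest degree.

θ ≈ 141°

I₁ = I₀ cos²(81° − 52°) = I₀ cos²(29°) = 0.765 I₀.
Need I₂/I₀ = 0.191, so cos²(θ − 81°) = 0.191 / 0.765 = 0.2497.
θ − 81° = arccos(√0.2497) = 60.0°, giving θ ≈ 81 + 60.0 = 141.0°.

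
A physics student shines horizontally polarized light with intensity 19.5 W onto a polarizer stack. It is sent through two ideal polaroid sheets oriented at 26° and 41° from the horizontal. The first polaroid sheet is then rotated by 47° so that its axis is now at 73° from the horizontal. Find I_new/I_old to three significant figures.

Before rotation:
I₁ = I₀ cos²(26° − 0°) = I₀ cos²(26°) = 0.8078 I₀.
I₂ = I₁ cos²(41° − 26°) = 0.8078 I₀ · cos²(15°) = 0.7537 I₀.
After rotation:
I₁ = I₀ cos²(73° − 0°) = I₀ cos²(73°) = 0.08548 I₀.
I₂ = I₁ cos²(41° − 73°) = 0.08548 I₀ · cos²(32°) = 0.06148 I₀.
Ratio = 0.06148 / 0.7537 = 0.08156.

I_new/I_old ≈ 0.0816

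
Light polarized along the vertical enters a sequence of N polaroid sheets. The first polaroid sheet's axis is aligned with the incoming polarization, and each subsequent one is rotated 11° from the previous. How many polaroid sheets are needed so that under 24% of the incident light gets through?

First polarizer is aligned with the polarization: full transmission.
Each further stage multiplies by cos²(11°) = 0.9636.
After N polarizers: T = 0.9636^(N−1). Require T < 0.24 ⇒ N−1 > ln(0.24)/ln(0.9636) = 38.48, so N−1 ≥ 39 and N = 40.
Check: N=40 gives T = 0.2354 < 0.24; N=39 gives T = 0.2443.

N = 40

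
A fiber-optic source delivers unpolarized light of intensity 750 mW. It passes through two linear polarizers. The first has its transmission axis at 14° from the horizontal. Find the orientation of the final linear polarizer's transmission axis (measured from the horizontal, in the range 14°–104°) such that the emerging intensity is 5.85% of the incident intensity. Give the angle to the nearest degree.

Unpolarized light through the first polarizer → I₁ = ½ I₀, now polarized at 14°.
Need I₂/I₀ = 0.0585, so cos²(θ − 14°) = 0.0585 / 0.5 = 0.117.
θ − 14° = arccos(√0.117) = 70.0°, giving θ ≈ 14 + 70.0 = 84.0°.

θ ≈ 84°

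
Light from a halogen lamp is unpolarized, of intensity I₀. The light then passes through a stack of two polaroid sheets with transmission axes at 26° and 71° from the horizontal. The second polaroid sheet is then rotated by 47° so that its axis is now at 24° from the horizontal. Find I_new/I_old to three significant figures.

I_new/I_old ≈ 2.00

Before rotation:
Unpolarized light through the first polarizer → I₁ = ½ I₀, now polarized at 26°.
I₂ = I₁ cos²(71° − 26°) = 0.5 I₀ · cos²(45°) = 0.25 I₀.
After rotation:
Unpolarized light through the first polarizer → I₁ = ½ I₀, now polarized at 26°.
I₂ = I₁ cos²(24° − 26°) = 0.5 I₀ · cos²(2°) = 0.4994 I₀.
Ratio = 0.4994 / 0.25 = 1.998.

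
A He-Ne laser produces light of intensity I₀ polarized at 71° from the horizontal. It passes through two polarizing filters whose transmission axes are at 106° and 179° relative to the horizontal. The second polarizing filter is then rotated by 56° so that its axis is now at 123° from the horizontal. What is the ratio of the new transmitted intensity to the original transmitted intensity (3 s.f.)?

Before rotation:
By Malus's law, I₁ = I₀ cos²(106° − 71°) = I₀ cos²(35°) = 0.671 I₀.
I₂ = I₁ cos²(179° − 106°) = 0.671 I₀ · cos²(73°) = 0.05736 I₀.
After rotation:
I₁ = I₀ cos²(106° − 71°) = I₀ cos²(35°) = 0.671 I₀.
I₂ = I₁ cos²(123° − 106°) = 0.671 I₀ · cos²(17°) = 0.6137 I₀.
Ratio = 0.6137 / 0.05736 = 10.7.

I_new/I_old ≈ 10.7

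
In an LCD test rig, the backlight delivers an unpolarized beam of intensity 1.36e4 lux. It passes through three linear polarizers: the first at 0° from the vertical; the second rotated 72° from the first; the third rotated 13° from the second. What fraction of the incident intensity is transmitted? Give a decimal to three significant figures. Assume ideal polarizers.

I/I₀ ≈ 0.0453

Unpolarized light through the first polarizer → I₁ = 1.36e4 lux/2 = 6800 lux, polarized at 0°.
I₂ = I₁ · cos²(72°) = 6800 · 0.09549 = 649.3 lux.
I₃ = I₂ · cos²(13°) = 649.3 · 0.9494 = 616.5 lux.
Transmitted fraction = 0.04533.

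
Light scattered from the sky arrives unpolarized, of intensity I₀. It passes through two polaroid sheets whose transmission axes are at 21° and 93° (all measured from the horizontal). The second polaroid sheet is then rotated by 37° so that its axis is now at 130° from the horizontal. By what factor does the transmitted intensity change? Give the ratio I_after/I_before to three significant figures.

Before rotation:
Unpolarized light through the first polarizer → I₁ = ½ I₀, now polarized at 21°.
I₂ = I₁ cos²(93° − 21°) = 0.5 I₀ · cos²(72°) = 0.04775 I₀.
After rotation:
Unpolarized light through the first polarizer → I₁ = ½ I₀, now polarized at 21°.
Angle between axes 1 and 2: 71°. I₂ = 0.5 I₀ · cos²(71°) = 0.053 I₀.
Ratio = 0.053 / 0.04775 = 1.11.

I_new/I_old ≈ 1.11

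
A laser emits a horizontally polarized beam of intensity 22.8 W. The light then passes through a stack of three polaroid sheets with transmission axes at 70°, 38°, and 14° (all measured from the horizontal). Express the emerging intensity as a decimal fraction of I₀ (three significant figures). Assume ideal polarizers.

I/I₀ ≈ 0.0702

I₁ = 22.8 W · cos²(70°) = 2.667 W.
I₂ = I₁ · cos²(32°) = 2.667 · 0.7192 = 1.918 W.
I₃ = I₂ · cos²(24°) = 1.918 · 0.8346 = 1.601 W.
Transmitted fraction = 0.07021.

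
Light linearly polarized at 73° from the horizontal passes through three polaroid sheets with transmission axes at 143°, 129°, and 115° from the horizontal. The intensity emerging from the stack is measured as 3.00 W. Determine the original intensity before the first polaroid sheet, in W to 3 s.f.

I₀ ≈ 28.9 W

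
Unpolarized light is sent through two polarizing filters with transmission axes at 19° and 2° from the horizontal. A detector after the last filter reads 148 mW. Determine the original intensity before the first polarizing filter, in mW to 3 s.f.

Unpolarized light through the first polarizer → I₁ = ½ I₀, now polarized at 19°.
I₂ = I₁ cos²(2° − 19°) = 0.5 I₀ · cos²(17°) = 0.4573 I₀.
So 148 mW = 0.4573 I₀, giving I₀ = 148/0.4573 = 323.7 mW.

I₀ ≈ 324 mW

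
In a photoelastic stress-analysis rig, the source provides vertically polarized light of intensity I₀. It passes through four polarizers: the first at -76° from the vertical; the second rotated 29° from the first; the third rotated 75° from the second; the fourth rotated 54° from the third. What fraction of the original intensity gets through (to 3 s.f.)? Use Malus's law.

≈ 0.00104 I₀

By Malus's law, I₁ = I₀ cos²(-76° − 0°) = I₀ cos²(76°) = 0.05853 I₀.
I₂ = I₁ cos²(29°) = 0.05853 · 0.765 I₀ = 0.04477 I₀.
I₃ = I₂ cos²(75°) = 0.04477 · 0.06699 I₀ = 0.002999 I₀.
I₄ = I₃ cos²(54°) = 0.002999 · 0.3455 I₀ = 0.001036 I₀.
Transmitted fraction = 0.001036.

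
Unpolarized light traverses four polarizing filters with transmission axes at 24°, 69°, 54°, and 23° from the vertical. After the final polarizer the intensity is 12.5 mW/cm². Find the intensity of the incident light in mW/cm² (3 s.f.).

I₀ ≈ 72.9 mW/cm²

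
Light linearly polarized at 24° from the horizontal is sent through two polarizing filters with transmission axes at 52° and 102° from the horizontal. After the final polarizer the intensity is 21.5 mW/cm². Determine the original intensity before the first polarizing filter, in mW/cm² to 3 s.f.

I₀ ≈ 66.7 mW/cm²

By Malus's law, I₁ = I₀ cos²(52° − 24°) = I₀ cos²(28°) = 0.7796 I₀.
I₂ = I₁ cos²(102° − 52°) = 0.7796 I₀ · cos²(50°) = 0.3221 I₀.
So 21.5 mW/cm² = 0.3221 I₀, giving I₀ = 21.5/0.3221 = 66.75 mW/cm².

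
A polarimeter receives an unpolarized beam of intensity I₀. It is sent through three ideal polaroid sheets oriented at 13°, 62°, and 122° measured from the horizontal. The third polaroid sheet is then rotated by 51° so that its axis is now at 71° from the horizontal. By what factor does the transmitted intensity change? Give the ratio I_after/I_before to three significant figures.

I_new/I_old ≈ 3.90

Before rotation:
Unpolarized light through the first polarizer → I₁ = ½ I₀, now polarized at 13°.
I₂ = I₁ cos²(62° − 13°) = 0.5 I₀ · cos²(49°) = 0.2152 I₀.
I₃ = I₂ cos²(122° − 62°) = 0.2152 I₀ · cos²(60°) = 0.0538 I₀.
After rotation:
Unpolarized light through the first polarizer → I₁ = ½ I₀, now polarized at 13°.
I₂ = I₁ cos²(62° − 13°) = 0.5 I₀ · cos²(49°) = 0.2152 I₀.
I₃ = I₂ cos²(71° − 62°) = 0.2152 I₀ · cos²(9°) = 0.2099 I₀.
Ratio = 0.2099 / 0.0538 = 3.902.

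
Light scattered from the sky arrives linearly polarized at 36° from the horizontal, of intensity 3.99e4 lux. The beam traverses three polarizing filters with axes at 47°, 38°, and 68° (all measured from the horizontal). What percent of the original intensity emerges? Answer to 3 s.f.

≈ 70.5%

I₁ = 3.99e4 lux · cos²(11°) = 3.845e+04 lux.
I₂ = I₁ · cos²(9°) = 3.845e+04 · 0.9755 = 3.751e+04 lux.
I₃ = I₂ · cos²(30°) = 3.751e+04 · 0.75 = 2.813e+04 lux.
That is 70.5% of the incident intensity.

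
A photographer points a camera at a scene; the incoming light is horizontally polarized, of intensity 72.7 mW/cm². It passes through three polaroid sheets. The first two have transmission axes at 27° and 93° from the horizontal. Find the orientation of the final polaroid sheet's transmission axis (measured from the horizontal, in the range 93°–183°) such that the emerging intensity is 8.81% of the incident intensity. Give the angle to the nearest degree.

θ ≈ 128°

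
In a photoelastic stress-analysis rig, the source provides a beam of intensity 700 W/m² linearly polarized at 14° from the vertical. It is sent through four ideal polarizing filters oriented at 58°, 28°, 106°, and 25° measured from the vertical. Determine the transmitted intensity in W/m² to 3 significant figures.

I ≈ 0.287 W/m²

I₁ = 700 W/m² · cos²(44°) = 362.2 W/m².
I₂ = I₁ · cos²(30°) = 362.2 · 0.75 = 271.7 W/m².
I₃ = I₂ · cos²(78°) = 271.7 · 0.04323 = 11.74 W/m².
I₄ = I₃ · cos²(81°) = 11.74 · 0.02447 = 0.2874 W/m².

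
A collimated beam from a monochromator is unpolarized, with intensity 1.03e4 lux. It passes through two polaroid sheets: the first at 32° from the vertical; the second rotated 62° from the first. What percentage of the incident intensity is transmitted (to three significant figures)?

≈ 11.0%

Unpolarized light through the first polarizer → I₁ = 1.03e4 lux/2 = 5150 lux, polarized at 32°.
I₂ = I₁ · cos²(62°) = 5150 · 0.2204 = 1135 lux.
That is 11.02% of the incident intensity.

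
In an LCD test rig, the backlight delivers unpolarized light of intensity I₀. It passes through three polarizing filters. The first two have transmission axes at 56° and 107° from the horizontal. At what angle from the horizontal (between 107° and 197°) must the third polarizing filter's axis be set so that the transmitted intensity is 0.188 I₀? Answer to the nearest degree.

θ ≈ 120°

Unpolarized light through the first polarizer → I₁ = ½ I₀, now polarized at 56°.
I₂ = I₁ cos²(107° − 56°) = 0.5 I₀ · cos²(51°) = 0.198 I₀.
Need I₃/I₀ = 0.188, so cos²(θ − 107°) = 0.188 / 0.198 = 0.9494.
θ − 107° = arccos(√0.9494) = 13.0°, giving θ ≈ 107 + 13.0 = 120.0°.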